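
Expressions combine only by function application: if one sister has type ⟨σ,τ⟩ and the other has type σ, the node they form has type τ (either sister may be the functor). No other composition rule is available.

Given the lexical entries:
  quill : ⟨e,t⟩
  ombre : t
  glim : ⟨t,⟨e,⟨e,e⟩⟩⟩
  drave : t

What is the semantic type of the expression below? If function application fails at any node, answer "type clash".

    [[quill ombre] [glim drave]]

[quill ombre]: ⟨e,t⟩ and t cannot combine by function application — type clash.

type clash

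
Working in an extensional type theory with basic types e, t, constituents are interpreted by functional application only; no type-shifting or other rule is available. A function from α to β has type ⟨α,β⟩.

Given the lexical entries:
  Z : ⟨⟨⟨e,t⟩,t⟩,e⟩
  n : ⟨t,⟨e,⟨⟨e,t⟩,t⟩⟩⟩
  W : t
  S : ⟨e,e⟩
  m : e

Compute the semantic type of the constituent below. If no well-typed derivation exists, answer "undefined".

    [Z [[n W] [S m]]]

e

[n W] — n of type ⟨t,⟨e,⟨⟨e,t⟩,t⟩⟩⟩ combines with W of type t: type ⟨e,⟨⟨e,t⟩,t⟩⟩.
[S m] — S of type ⟨e,e⟩ combines with m of type e: type e.
[[n W] [S m]] — [n W] of type ⟨e,⟨⟨e,t⟩,t⟩⟩ combines with [S m] of type e: type ⟨⟨e,t⟩,t⟩.
[Z [[n W] [S m]]] — Z of type ⟨⟨⟨e,t⟩,t⟩,e⟩ combines with [[n W] [S m]] of type ⟨⟨e,t⟩,t⟩: type e.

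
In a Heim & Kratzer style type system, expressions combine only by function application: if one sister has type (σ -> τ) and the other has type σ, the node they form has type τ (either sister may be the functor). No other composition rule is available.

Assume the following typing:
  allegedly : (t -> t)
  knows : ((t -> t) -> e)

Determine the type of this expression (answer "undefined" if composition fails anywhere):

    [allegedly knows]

At [allegedly knows], knows : ((t -> t) -> e) takes allegedly : (t -> t), giving e.

e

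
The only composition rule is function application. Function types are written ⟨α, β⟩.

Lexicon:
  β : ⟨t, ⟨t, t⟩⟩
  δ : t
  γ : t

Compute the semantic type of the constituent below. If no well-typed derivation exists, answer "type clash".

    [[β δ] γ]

At [β δ], β : ⟨t, ⟨t, t⟩⟩ takes δ : t, giving ⟨t, t⟩.
At [[β δ] γ], [β δ] : ⟨t, t⟩ takes γ : t, giving t.

t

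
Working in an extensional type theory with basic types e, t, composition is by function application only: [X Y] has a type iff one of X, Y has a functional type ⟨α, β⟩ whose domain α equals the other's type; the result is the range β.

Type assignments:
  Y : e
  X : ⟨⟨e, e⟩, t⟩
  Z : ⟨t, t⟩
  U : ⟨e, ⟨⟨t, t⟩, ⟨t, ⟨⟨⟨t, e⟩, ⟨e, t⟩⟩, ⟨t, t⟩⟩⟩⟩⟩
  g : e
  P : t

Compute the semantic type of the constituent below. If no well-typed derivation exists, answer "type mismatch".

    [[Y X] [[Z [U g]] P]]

[Y X]: e with ⟨⟨e, e⟩, t⟩ — neither is a function whose domain matches the other; composition fails here.

type mismatch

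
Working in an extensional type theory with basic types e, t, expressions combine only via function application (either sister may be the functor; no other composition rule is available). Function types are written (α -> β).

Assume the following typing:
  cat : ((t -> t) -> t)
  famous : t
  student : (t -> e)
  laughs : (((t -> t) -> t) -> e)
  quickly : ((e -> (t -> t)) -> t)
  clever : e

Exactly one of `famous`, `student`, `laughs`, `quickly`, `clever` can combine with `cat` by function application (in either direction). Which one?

famous : t — no; cat wants (t -> t), and famous wants nothing (atomic).
student : (t -> e) — no; cat wants (t -> t), and student wants t.
laughs — combines: laughs : (((t -> t) -> t) -> e) takes cat : ((t -> t) -> t) as argument, giving e.
quickly : ((e -> (t -> t)) -> t) — no; cat wants (t -> t), and quickly wants (e -> (t -> t)).
clever : e — no; cat wants (t -> t), and clever wants nothing (atomic).

laughs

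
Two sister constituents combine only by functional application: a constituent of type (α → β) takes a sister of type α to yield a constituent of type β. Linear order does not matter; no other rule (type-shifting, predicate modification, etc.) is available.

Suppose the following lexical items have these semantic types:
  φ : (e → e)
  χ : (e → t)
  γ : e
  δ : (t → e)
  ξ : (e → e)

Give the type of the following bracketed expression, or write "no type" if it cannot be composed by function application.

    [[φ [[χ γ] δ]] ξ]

[χ γ]: χ is (e → t), γ is e; result t.
[[χ γ] δ]: δ is (t → e), [χ γ] is t; result e.
[φ [[χ γ] δ]]: φ is (e → e), [[χ γ] δ] is e; result e.
[[φ [[χ γ] δ]] ξ]: ξ is (e → e), [φ [[χ γ] δ]] is e; result e.

e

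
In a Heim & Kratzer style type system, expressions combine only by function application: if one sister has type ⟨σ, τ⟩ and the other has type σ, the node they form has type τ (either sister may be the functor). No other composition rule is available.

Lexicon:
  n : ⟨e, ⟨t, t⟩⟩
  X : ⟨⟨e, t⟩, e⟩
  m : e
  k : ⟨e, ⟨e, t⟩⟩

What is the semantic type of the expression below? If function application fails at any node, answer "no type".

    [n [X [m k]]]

[m k]: k is ⟨e, ⟨e, t⟩⟩, m is e; result ⟨e, t⟩.
[X [m k]]: X is ⟨⟨e, t⟩, e⟩, [m k] is ⟨e, t⟩; result e.
[n [X [m k]]]: n is ⟨e, ⟨t, t⟩⟩, [X [m k]] is e; result ⟨t, t⟩.

⟨t, t⟩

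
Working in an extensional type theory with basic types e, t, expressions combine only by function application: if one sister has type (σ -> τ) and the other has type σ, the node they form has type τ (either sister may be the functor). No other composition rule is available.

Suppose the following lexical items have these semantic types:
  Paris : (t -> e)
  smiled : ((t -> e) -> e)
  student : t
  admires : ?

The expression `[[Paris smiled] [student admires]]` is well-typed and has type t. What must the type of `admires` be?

[[Paris smiled] [student admires]] must have type t. The sister [Paris smiled] has type e; that is not a function onto t, so [student admires] must be the functor, of type (e -> t).
[student admires] must have type (e -> t). The sister student has type t; that is not a function onto (e -> t), so admires must be the functor, of type (t -> (e -> t)).

(t -> (e -> t))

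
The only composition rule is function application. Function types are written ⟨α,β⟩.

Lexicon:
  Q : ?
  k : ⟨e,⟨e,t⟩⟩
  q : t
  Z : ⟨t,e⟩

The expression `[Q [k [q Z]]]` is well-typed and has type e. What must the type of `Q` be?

⟨⟨e,t⟩,e⟩

For [Q [k [q Z]]] to have type e with [k [q Z]] of type ⟨e,t⟩, Q must be the function: Q : ⟨⟨e,t⟩,e⟩.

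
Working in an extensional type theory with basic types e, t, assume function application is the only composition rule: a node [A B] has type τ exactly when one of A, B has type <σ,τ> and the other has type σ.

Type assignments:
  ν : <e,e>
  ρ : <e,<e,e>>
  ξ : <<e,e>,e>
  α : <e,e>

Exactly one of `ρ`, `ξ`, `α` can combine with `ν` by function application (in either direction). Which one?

ξ

ρ : <e,<e,e>> — no; ν wants e, and ρ wants e.
ξ — combines: ξ : <<e,e>,e> takes ν : <e,e> as argument, giving e.
α : <e,e> — no; ν wants e, and α wants e.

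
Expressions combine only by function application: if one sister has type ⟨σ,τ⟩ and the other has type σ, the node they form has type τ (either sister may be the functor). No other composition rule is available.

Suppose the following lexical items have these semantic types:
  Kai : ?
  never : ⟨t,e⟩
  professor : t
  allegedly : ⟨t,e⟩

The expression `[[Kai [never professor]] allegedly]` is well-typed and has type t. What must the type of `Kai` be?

For [[Kai [never professor]] allegedly] to have type t with allegedly of type ⟨t,e⟩, [Kai [never professor]] must be the function: [Kai [never professor]] : ⟨⟨t,e⟩,t⟩.
For [Kai [never professor]] to have type ⟨⟨t,e⟩,t⟩ with [never professor] of type e, Kai must be the function: Kai : ⟨e,⟨⟨t,e⟩,t⟩⟩.

⟨e,⟨⟨t,e⟩,t⟩⟩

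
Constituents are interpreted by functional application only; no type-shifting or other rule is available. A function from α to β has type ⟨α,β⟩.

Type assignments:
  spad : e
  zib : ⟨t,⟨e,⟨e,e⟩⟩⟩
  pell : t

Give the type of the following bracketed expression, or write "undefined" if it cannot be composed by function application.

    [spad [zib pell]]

At [zib pell], zib : ⟨t,⟨e,⟨e,e⟩⟩⟩ takes pell : t, giving ⟨e,⟨e,e⟩⟩.
At [spad [zib pell]], [zib pell] : ⟨e,⟨e,e⟩⟩ takes spad : e, giving ⟨e,e⟩.

⟨e,e⟩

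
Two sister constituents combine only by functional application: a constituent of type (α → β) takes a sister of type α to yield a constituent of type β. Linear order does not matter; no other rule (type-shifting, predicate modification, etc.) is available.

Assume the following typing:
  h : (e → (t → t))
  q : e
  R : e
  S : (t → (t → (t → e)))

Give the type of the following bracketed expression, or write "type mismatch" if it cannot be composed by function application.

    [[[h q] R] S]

[h q]: (e → (t → t)) applied to e yields (t → t).
At [[h q] R]: neither (t → t) nor e can take the other as argument; the node is ill-typed.

type mismatch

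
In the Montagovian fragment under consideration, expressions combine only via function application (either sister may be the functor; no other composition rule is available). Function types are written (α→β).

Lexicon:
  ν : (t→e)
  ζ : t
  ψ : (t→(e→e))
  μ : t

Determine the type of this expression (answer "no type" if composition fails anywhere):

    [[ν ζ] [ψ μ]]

[ν ζ]: (t→e) applied to t yields e.
[ψ μ]: (t→(e→e)) applied to t yields (e→e).
[[ν ζ] [ψ μ]]: (e→e) applied to e yields e.

e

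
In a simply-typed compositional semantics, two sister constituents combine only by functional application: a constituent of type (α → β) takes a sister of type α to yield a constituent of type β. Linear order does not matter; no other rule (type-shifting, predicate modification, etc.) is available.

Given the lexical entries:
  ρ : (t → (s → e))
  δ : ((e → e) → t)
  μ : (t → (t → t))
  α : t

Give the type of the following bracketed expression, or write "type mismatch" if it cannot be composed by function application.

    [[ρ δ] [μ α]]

[ρ δ]: (t → (s → e)) with ((e → e) → t) — neither is a function whose domain matches the other; composition fails here.

type mismatch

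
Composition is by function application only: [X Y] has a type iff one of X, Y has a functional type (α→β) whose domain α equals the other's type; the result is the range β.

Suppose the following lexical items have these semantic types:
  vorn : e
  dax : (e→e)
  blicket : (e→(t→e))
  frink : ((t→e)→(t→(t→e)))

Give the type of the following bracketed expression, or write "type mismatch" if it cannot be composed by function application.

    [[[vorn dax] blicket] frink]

[vorn dax]: (e→e) applied to e yields e.
[[vorn dax] blicket]: (e→(t→e)) applied to e yields (t→e).
[[[vorn dax] blicket] frink]: ((t→e)→(t→(t→e))) applied to (t→e) yields (t→(t→e)).

(t→(t→e))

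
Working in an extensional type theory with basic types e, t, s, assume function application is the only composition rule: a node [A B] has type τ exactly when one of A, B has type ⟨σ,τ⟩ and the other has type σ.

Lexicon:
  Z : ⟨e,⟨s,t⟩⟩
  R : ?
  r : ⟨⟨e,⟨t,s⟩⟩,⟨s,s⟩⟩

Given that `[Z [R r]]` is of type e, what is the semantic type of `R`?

⟨⟨⟨e,⟨t,s⟩⟩,⟨s,s⟩⟩,⟨⟨e,⟨s,t⟩⟩,e⟩⟩

[Z [R r]] must have type e. The sister Z has type ⟨e,⟨s,t⟩⟩; that is not a function onto e, so [R r] must be the functor, of type ⟨⟨e,⟨s,t⟩⟩,e⟩.
[R r] must have type ⟨⟨e,⟨s,t⟩⟩,e⟩. The sister r has type ⟨⟨e,⟨t,s⟩⟩,⟨s,s⟩⟩; that is not a function onto ⟨⟨e,⟨s,t⟩⟩,e⟩, so R must be the functor, of type ⟨⟨⟨e,⟨t,s⟩⟩,⟨s,s⟩⟩,⟨⟨e,⟨s,t⟩⟩,e⟩⟩.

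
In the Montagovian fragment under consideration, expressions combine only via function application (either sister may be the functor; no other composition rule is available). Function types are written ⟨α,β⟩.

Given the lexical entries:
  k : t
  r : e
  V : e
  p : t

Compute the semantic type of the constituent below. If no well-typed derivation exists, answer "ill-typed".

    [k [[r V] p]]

[r V]: e with e — neither is a function whose domain matches the other; composition fails here.

ill-typed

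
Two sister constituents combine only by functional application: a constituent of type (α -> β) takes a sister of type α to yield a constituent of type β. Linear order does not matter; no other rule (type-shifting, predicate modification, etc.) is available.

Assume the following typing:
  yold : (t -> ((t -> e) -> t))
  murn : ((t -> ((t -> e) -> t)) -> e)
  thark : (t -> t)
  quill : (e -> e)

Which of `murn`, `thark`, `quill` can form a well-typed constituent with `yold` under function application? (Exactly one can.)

murn — combines: murn : ((t -> ((t -> e) -> t)) -> e) takes yold : (t -> ((t -> e) -> t)) as argument, giving e.
thark : (t -> t) — yold needs t; thark needs t; neither fits.
quill : (e -> e) — yold needs t; quill needs e; neither fits.

murn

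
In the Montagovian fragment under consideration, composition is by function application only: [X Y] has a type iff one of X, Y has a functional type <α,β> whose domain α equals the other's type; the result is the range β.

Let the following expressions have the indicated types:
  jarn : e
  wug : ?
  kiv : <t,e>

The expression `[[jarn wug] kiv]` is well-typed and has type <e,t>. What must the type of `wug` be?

<e,<<t,e>,<e,t>>>

For [[jarn wug] kiv] to have type <e,t> with kiv of type <t,e>, [jarn wug] must be the function: [jarn wug] : <<t,e>,<e,t>>.
For [jarn wug] to have type <<t,e>,<e,t>> with jarn of type e, wug must be the function: wug : <e,<<t,e>,<e,t>>>.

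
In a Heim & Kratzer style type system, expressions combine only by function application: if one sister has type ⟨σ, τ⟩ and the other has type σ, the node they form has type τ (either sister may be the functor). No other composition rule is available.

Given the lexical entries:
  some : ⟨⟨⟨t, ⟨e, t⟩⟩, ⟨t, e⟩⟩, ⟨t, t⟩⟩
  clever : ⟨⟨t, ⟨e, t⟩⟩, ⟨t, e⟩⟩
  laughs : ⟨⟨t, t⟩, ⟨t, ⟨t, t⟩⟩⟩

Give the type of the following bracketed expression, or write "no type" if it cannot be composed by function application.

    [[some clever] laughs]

[some clever]: functor some : ⟨⟨⟨t, ⟨e, t⟩⟩, ⟨t, e⟩⟩, ⟨t, t⟩⟩, argument clever : ⟨⟨t, ⟨e, t⟩⟩, ⟨t, e⟩⟩; result ⟨t, t⟩.
[[some clever] laughs]: functor laughs : ⟨⟨t, t⟩, ⟨t, ⟨t, t⟩⟩⟩, argument [some clever] : ⟨t, t⟩; result ⟨t, ⟨t, t⟩⟩.

⟨t, ⟨t, t⟩⟩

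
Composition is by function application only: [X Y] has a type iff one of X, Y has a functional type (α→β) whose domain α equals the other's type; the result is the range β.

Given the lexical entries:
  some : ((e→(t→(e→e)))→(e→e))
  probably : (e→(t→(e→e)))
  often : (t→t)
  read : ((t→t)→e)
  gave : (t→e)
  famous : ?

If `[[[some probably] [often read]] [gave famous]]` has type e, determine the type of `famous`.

[[[some probably] [often read]] [gave famous]] must have type e. The sister [[some probably] [often read]] has type e; that is not a function onto e, so [gave famous] must be the functor, of type (e→e).
[gave famous] must have type (e→e). The sister gave has type (t→e); that is not a function onto (e→e), so famous must be the functor, of type ((t→e)→(e→e)).

((t→e)→(e→e))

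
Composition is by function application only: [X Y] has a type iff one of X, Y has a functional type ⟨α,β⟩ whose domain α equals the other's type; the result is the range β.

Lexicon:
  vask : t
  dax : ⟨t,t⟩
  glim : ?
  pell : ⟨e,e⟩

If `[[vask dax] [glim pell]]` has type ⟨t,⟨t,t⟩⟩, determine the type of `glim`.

[[vask dax] [glim pell]] is required to be ⟨t,⟨t,t⟩⟩. [vask dax] : t cannot yield ⟨t,⟨t,t⟩⟩ as functor, so [glim pell] : ⟨t,⟨t,⟨t,t⟩⟩⟩.
[glim pell] is required to be ⟨t,⟨t,⟨t,t⟩⟩⟩. pell : ⟨e,e⟩ cannot yield ⟨t,⟨t,⟨t,t⟩⟩⟩ as functor, so glim : ⟨⟨e,e⟩,⟨t,⟨t,⟨t,t⟩⟩⟩⟩.

⟨⟨e,e⟩,⟨t,⟨t,⟨t,t⟩⟩⟩⟩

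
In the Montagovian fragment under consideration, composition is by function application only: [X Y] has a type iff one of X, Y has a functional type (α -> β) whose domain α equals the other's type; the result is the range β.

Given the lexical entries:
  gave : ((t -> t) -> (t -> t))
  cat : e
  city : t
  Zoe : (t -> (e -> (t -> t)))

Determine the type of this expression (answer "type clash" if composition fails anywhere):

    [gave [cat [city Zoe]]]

(t -> t)

[city Zoe] — Zoe of type (t -> (e -> (t -> t))) combines with city of type t: type (e -> (t -> t)).
[cat [city Zoe]] — [city Zoe] of type (e -> (t -> t)) combines with cat of type e: type (t -> t).
[gave [cat [city Zoe]]] — gave of type ((t -> t) -> (t -> t)) combines with [cat [city Zoe]] of type (t -> t): type (t -> t).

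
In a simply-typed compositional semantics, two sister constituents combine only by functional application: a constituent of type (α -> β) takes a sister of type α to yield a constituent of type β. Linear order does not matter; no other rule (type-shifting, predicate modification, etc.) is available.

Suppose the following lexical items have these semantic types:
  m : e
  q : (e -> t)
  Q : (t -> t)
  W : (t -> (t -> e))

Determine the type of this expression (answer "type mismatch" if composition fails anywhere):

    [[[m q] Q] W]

(t -> e)

[m q]: q is (e -> t), m is e; result t.
[[m q] Q]: Q is (t -> t), [m q] is t; result t.
[[[m q] Q] W]: W is (t -> (t -> e)), [[m q] Q] is t; result (t -> e).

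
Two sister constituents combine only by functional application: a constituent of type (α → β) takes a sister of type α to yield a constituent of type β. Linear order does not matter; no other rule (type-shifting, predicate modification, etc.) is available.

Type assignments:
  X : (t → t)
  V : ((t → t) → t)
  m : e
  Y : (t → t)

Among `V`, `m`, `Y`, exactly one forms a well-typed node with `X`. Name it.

V — combines: V : ((t → t) → t) takes X : (t → t) as argument, giving t.
m : e — neither side's domain matches the other.
Y : (t → t) — neither side's domain matches the other.

V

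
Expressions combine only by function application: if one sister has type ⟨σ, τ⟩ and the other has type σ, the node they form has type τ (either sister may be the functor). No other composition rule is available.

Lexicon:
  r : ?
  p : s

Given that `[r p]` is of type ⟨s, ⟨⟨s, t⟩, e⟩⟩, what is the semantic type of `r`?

[r p] is required to be ⟨s, ⟨⟨s, t⟩, e⟩⟩. p : s cannot yield ⟨s, ⟨⟨s, t⟩, e⟩⟩ as functor, so r : ⟨s, ⟨s, ⟨⟨s, t⟩, e⟩⟩⟩.

⟨s, ⟨s, ⟨⟨s, t⟩, e⟩⟩⟩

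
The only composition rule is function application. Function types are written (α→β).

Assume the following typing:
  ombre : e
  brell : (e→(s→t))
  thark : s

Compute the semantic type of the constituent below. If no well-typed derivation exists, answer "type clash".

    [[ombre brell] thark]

[ombre brell]: brell is (e→(s→t)), ombre is e; result (s→t).
[[ombre brell] thark]: [ombre brell] is (s→t), thark is s; result t.

t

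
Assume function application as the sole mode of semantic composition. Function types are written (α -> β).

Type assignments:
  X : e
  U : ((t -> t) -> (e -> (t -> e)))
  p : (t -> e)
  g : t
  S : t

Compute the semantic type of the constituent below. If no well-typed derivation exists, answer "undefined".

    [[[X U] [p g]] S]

undefined

[X U]: e with ((t -> t) -> (e -> (t -> e))) — neither is a function whose domain matches the other; composition fails here.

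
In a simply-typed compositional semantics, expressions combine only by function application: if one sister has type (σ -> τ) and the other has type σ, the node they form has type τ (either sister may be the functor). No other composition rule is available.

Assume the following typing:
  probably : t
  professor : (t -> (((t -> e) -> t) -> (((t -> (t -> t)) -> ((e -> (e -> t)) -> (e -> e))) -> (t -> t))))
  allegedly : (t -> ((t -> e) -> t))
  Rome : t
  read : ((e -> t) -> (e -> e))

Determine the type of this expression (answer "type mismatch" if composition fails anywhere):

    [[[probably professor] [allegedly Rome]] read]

At [probably professor], professor : (t -> (((t -> e) -> t) -> (((t -> (t -> t)) -> ((e -> (e -> t)) -> (e -> e))) -> (t -> t)))) takes probably : t, giving (((t -> e) -> t) -> (((t -> (t -> t)) -> ((e -> (e -> t)) -> (e -> e))) -> (t -> t))).
At [allegedly Rome], allegedly : (t -> ((t -> e) -> t)) takes Rome : t, giving ((t -> e) -> t).
At [[probably professor] [allegedly Rome]], [probably professor] : (((t -> e) -> t) -> (((t -> (t -> t)) -> ((e -> (e -> t)) -> (e -> e))) -> (t -> t))) takes [allegedly Rome] : ((t -> e) -> t), giving (((t -> (t -> t)) -> ((e -> (e -> t)) -> (e -> e))) -> (t -> t)).
[[[probably professor] [allegedly Rome]] read]: (((t -> (t -> t)) -> ((e -> (e -> t)) -> (e -> e))) -> (t -> t)) and ((e -> t) -> (e -> e)) cannot combine by function application — type clash.

type mismatch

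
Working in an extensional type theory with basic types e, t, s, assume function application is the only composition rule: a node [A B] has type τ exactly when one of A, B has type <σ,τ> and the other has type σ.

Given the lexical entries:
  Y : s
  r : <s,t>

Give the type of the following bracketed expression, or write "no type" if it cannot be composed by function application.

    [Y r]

t

[Y r]: <s,t> applied to s yields t.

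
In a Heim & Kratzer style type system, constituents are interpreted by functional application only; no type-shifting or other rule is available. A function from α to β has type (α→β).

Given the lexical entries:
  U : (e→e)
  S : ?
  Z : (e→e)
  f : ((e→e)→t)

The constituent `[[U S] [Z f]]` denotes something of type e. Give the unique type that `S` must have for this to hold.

((e→e)→(t→e))

For [[U S] [Z f]] to have type e with [Z f] of type t, [U S] must be the function: [U S] : (t→e).
For [U S] to have type (t→e) with U of type (e→e), S must be the function: S : ((e→e)→(t→e)).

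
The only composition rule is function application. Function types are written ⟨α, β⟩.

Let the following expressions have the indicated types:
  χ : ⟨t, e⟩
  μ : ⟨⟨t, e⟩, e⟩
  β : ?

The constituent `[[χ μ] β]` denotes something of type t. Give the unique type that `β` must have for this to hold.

At [[χ μ] β] (required: t): [χ μ] is e, which is not a function with range t; hence β is the functor — type ⟨e, t⟩.

⟨e, t⟩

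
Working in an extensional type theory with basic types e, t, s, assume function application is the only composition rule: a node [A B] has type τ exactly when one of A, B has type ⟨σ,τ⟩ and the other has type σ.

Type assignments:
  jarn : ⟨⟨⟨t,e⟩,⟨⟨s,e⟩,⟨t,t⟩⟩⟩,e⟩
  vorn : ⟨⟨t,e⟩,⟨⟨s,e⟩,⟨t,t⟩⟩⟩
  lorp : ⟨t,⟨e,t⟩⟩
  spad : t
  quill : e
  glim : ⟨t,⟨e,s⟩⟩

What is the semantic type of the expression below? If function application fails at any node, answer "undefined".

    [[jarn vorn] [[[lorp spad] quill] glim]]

[jarn vorn]: functor jarn : ⟨⟨⟨t,e⟩,⟨⟨s,e⟩,⟨t,t⟩⟩⟩,e⟩, argument vorn : ⟨⟨t,e⟩,⟨⟨s,e⟩,⟨t,t⟩⟩⟩; result e.
[lorp spad]: functor lorp : ⟨t,⟨e,t⟩⟩, argument spad : t; result ⟨e,t⟩.
[[lorp spad] quill]: functor [lorp spad] : ⟨e,t⟩, argument quill : e; result t.
[[[lorp spad] quill] glim]: functor glim : ⟨t,⟨e,s⟩⟩, argument [[lorp spad] quill] : t; result ⟨e,s⟩.
[[jarn vorn] [[[lorp spad] quill] glim]]: functor [[[lorp spad] quill] glim] : ⟨e,s⟩, argument [jarn vorn] : e; result s.

s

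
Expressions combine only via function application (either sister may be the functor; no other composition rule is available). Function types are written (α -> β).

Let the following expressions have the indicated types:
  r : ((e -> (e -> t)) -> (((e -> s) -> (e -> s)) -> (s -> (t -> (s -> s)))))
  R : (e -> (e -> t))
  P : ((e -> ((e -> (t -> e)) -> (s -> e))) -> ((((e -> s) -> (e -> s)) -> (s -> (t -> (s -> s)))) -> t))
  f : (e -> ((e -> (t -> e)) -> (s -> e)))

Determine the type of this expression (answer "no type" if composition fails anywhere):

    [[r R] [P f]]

[r R] — r of type ((e -> (e -> t)) -> (((e -> s) -> (e -> s)) -> (s -> (t -> (s -> s))))) combines with R of type (e -> (e -> t)): type (((e -> s) -> (e -> s)) -> (s -> (t -> (s -> s)))).
[P f] — P of type ((e -> ((e -> (t -> e)) -> (s -> e))) -> ((((e -> s) -> (e -> s)) -> (s -> (t -> (s -> s)))) -> t)) combines with f of type (e -> ((e -> (t -> e)) -> (s -> e))): type ((((e -> s) -> (e -> s)) -> (s -> (t -> (s -> s)))) -> t).
[[r R] [P f]] — [P f] of type ((((e -> s) -> (e -> s)) -> (s -> (t -> (s -> s)))) -> t) combines with [r R] of type (((e -> s) -> (e -> s)) -> (s -> (t -> (s -> s)))): type t.

t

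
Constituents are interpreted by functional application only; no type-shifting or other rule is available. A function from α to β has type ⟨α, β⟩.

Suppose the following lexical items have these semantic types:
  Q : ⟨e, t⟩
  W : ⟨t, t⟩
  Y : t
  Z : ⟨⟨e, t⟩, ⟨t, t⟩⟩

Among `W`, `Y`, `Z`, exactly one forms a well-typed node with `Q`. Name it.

Z

W : ⟨t, t⟩ — Q needs e; W needs t; neither fits.
Y : t — Q needs e; Y needs nothing (atomic); neither fits.
Z — combines: Z : ⟨⟨e, t⟩, ⟨t, t⟩⟩ takes Q : ⟨e, t⟩ as argument, giving ⟨t, t⟩.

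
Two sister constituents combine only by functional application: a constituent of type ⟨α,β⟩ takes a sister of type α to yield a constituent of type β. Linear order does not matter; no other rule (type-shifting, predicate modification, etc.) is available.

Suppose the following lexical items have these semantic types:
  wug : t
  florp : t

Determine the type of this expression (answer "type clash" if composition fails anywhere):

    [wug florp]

type clash

[wug florp]: t and t cannot combine by function application — type clash.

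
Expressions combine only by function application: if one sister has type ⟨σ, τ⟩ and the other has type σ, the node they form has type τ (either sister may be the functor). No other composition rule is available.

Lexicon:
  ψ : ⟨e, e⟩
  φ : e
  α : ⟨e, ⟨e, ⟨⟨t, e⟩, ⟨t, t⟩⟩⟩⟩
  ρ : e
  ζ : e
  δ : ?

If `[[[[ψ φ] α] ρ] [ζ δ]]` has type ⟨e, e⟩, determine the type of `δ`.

For [[[[ψ φ] α] ρ] [ζ δ]] to have type ⟨e, e⟩ with [[[ψ φ] α] ρ] of type ⟨⟨t, e⟩, ⟨t, t⟩⟩, [ζ δ] must be the function: [ζ δ] : ⟨⟨⟨t, e⟩, ⟨t, t⟩⟩, ⟨e, e⟩⟩.
For [ζ δ] to have type ⟨⟨⟨t, e⟩, ⟨t, t⟩⟩, ⟨e, e⟩⟩ with ζ of type e, δ must be the function: δ : ⟨e, ⟨⟨⟨t, e⟩, ⟨t, t⟩⟩, ⟨e, e⟩⟩⟩.

⟨e, ⟨⟨⟨t, e⟩, ⟨t, t⟩⟩, ⟨e, e⟩⟩⟩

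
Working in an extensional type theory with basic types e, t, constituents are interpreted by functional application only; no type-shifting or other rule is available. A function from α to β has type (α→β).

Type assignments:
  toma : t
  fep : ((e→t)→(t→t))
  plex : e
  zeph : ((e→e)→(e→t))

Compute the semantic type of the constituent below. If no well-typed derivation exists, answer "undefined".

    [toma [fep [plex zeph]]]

[plex zeph]: e and ((e→e)→(e→t)) cannot combine by function application — type clash.

undefined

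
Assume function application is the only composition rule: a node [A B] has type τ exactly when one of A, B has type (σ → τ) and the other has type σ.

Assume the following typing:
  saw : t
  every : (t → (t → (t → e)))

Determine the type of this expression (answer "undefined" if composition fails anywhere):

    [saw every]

(t → (t → e))

[saw every]: every is (t → (t → (t → e))), saw is t; result (t → (t → e)).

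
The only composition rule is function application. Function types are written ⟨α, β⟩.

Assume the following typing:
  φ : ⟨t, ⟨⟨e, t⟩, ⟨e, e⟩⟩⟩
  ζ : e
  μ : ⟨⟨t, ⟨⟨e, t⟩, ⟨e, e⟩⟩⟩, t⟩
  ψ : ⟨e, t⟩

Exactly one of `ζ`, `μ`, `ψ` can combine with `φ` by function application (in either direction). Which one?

ζ : e — neither side's domain matches the other.
μ — combines: μ : ⟨⟨t, ⟨⟨e, t⟩, ⟨e, e⟩⟩⟩, t⟩ takes φ : ⟨t, ⟨⟨e, t⟩, ⟨e, e⟩⟩⟩ as argument, giving t.
ψ : ⟨e, t⟩ — neither side's domain matches the other.

μ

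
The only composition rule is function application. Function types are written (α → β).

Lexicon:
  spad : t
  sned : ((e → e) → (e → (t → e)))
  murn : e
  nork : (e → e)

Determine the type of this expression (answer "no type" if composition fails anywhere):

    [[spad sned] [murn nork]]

no type

At [spad sned]: neither t nor ((e → e) → (e → (t → e))) can take the other as argument; the node is ill-typed.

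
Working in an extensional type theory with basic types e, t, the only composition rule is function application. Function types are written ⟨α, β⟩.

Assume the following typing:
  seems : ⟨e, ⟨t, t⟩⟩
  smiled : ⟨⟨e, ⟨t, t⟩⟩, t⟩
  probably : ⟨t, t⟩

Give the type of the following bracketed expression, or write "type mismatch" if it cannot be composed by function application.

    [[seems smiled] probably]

t

[seems smiled]: smiled is ⟨⟨e, ⟨t, t⟩⟩, t⟩, seems is ⟨e, ⟨t, t⟩⟩; result t.
[[seems smiled] probably]: probably is ⟨t, t⟩, [seems smiled] is t; result t.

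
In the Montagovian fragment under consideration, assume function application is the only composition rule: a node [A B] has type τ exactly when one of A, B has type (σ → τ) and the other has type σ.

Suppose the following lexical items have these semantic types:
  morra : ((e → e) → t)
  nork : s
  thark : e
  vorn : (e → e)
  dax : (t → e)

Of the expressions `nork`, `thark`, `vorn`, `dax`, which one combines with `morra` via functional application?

nork : s — neither side's domain matches the other.
thark : e — neither side's domain matches the other.
vorn — combines: morra : ((e → e) → t) takes vorn : (e → e) as argument, giving t.
dax : (t → e) — neither side's domain matches the other.

vorn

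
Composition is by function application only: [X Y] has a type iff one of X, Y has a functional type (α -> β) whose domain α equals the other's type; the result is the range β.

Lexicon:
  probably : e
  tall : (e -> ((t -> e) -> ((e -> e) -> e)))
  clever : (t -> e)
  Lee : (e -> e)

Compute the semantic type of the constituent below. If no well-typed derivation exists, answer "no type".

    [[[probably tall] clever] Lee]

e

[probably tall] — tall of type (e -> ((t -> e) -> ((e -> e) -> e))) combines with probably of type e: type ((t -> e) -> ((e -> e) -> e)).
[[probably tall] clever] — [probably tall] of type ((t -> e) -> ((e -> e) -> e)) combines with clever of type (t -> e): type ((e -> e) -> e).
[[[probably tall] clever] Lee] — [[probably tall] clever] of type ((e -> e) -> e) combines with Lee of type (e -> e): type e.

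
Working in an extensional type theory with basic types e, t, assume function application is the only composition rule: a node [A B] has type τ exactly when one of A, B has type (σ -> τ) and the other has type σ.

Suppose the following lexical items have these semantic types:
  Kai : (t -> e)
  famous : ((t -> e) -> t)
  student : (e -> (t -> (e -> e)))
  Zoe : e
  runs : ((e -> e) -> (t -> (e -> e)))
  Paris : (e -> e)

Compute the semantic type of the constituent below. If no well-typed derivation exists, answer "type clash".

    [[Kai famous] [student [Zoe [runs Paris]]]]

type clash

[Kai famous]: famous is ((t -> e) -> t), Kai is (t -> e); result t.
[runs Paris]: runs is ((e -> e) -> (t -> (e -> e))), Paris is (e -> e); result (t -> (e -> e)).
[Zoe [runs Paris]]: e with (t -> (e -> e)) — neither is a function whose domain matches the other; composition fails here.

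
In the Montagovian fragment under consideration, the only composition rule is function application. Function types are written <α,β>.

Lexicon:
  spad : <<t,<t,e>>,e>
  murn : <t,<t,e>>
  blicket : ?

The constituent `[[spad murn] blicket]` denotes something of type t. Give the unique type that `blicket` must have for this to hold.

At [[spad murn] blicket] (required: t): [spad murn] is e, which is not a function with range t; hence blicket is the functor — type <e,t>.

<e,t>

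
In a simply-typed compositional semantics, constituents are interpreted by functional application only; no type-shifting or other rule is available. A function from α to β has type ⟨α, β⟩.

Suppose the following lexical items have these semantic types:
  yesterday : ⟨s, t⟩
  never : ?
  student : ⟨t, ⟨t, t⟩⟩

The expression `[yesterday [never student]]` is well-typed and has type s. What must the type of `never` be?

[yesterday [never student]] is required to be s. yesterday : ⟨s, t⟩ cannot yield s as functor, so [never student] : ⟨⟨s, t⟩, s⟩.
[never student] is required to be ⟨⟨s, t⟩, s⟩. student : ⟨t, ⟨t, t⟩⟩ cannot yield ⟨⟨s, t⟩, s⟩ as functor, so never : ⟨⟨t, ⟨t, t⟩⟩, ⟨⟨s, t⟩, s⟩⟩.

⟨⟨t, ⟨t, t⟩⟩, ⟨⟨s, t⟩, s⟩⟩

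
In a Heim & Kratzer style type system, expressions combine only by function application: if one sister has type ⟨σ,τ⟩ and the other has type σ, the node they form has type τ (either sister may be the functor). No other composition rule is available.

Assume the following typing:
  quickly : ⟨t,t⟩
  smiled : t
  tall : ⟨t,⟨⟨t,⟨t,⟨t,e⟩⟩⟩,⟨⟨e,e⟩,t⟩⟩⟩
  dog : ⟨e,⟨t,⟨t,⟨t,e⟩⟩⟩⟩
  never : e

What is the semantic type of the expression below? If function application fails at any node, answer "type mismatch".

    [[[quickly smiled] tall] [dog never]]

⟨⟨e,e⟩,t⟩

[quickly smiled]: functor quickly : ⟨t,t⟩, argument smiled : t; result t.
[[quickly smiled] tall]: functor tall : ⟨t,⟨⟨t,⟨t,⟨t,e⟩⟩⟩,⟨⟨e,e⟩,t⟩⟩⟩, argument [quickly smiled] : t; result ⟨⟨t,⟨t,⟨t,e⟩⟩⟩,⟨⟨e,e⟩,t⟩⟩.
[dog never]: functor dog : ⟨e,⟨t,⟨t,⟨t,e⟩⟩⟩⟩, argument never : e; result ⟨t,⟨t,⟨t,e⟩⟩⟩.
[[[quickly smiled] tall] [dog never]]: functor [[quickly smiled] tall] : ⟨⟨t,⟨t,⟨t,e⟩⟩⟩,⟨⟨e,e⟩,t⟩⟩, argument [dog never] : ⟨t,⟨t,⟨t,e⟩⟩⟩; result ⟨⟨e,e⟩,t⟩.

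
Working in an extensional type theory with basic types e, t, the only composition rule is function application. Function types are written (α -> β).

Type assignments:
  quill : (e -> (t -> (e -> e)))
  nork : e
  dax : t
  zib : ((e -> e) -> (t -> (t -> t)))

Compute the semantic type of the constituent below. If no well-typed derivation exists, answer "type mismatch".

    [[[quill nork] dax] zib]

(t -> (t -> t))

[quill nork]: quill is (e -> (t -> (e -> e))), nork is e; result (t -> (e -> e)).
[[quill nork] dax]: [quill nork] is (t -> (e -> e)), dax is t; result (e -> e).
[[[quill nork] dax] zib]: zib is ((e -> e) -> (t -> (t -> t))), [[quill nork] dax] is (e -> e); result (t -> (t -> t)).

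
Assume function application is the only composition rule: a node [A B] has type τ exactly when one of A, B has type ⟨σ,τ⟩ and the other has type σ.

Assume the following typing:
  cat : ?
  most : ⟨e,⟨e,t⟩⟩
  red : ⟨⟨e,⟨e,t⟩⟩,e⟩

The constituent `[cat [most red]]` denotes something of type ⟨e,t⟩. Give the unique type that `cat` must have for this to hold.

[cat [most red]] must have type ⟨e,t⟩. The sister [most red] has type e; that is not a function onto ⟨e,t⟩, so cat must be the functor, of type ⟨e,⟨e,t⟩⟩.

⟨e,⟨e,t⟩⟩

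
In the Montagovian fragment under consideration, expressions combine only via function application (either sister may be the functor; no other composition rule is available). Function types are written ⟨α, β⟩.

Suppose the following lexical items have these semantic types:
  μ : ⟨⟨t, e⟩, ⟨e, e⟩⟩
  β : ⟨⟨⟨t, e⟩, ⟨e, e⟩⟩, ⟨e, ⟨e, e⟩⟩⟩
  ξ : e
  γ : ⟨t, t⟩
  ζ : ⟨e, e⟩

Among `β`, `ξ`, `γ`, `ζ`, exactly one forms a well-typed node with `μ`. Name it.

β — combines: β : ⟨⟨⟨t, e⟩, ⟨e, e⟩⟩, ⟨e, ⟨e, e⟩⟩⟩ takes μ : ⟨⟨t, e⟩, ⟨e, e⟩⟩ as argument, giving ⟨e, ⟨e, e⟩⟩.
ξ : e — neither side's domain matches the other.
γ : ⟨t, t⟩ — neither side's domain matches the other.
ζ : ⟨e, e⟩ — neither side's domain matches the other.

β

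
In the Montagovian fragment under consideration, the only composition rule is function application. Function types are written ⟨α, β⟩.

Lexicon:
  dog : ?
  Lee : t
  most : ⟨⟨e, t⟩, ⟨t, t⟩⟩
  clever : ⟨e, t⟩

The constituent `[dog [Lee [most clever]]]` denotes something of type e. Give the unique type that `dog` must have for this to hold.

⟨t, e⟩

For [dog [Lee [most clever]]] to have type e with [Lee [most clever]] of type t, dog must be the function: dog : ⟨t, e⟩.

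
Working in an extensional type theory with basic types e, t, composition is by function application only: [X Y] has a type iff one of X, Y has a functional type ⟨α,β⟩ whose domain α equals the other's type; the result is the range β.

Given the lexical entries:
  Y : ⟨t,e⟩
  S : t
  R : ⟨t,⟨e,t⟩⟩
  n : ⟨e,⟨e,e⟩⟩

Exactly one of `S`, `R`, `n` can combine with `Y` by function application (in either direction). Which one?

S — combines: Y : ⟨t,e⟩ takes S : t as argument, giving e.
R : ⟨t,⟨e,t⟩⟩ — neither side's domain matches the other.
n : ⟨e,⟨e,e⟩⟩ — neither side's domain matches the other.

S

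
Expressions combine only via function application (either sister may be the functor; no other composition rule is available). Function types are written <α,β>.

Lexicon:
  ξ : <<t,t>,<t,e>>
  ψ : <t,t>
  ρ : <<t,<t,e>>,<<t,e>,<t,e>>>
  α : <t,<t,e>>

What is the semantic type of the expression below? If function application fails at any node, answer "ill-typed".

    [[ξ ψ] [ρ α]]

[ξ ψ]: functor ξ : <<t,t>,<t,e>>, argument ψ : <t,t>; result <t,e>.
[ρ α]: functor ρ : <<t,<t,e>>,<<t,e>,<t,e>>>, argument α : <t,<t,e>>; result <<t,e>,<t,e>>.
[[ξ ψ] [ρ α]]: functor [ρ α] : <<t,e>,<t,e>>, argument [ξ ψ] : <t,e>; result <t,e>.

<t,e>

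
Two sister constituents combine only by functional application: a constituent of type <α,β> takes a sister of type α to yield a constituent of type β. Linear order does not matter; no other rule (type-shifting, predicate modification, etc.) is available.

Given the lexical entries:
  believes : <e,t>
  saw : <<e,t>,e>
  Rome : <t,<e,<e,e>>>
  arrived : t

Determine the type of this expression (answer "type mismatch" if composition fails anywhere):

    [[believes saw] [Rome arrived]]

<e,e>

[believes saw]: <<e,t>,e> applied to <e,t> yields e.
[Rome arrived]: <t,<e,<e,e>>> applied to t yields <e,<e,e>>.
[[believes saw] [Rome arrived]]: <e,<e,e>> applied to e yields <e,e>.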